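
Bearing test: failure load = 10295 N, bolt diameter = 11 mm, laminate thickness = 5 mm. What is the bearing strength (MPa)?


sigma_br = F/(d*h) = 10295/(11*5) = 187.2 MPa

187.2 MPa


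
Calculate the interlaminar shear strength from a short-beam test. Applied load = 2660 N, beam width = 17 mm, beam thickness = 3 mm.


ILSS = 3F/(4bh) = 3*2660/(4*17*3) = 39.12 MPa

39.12 MPa


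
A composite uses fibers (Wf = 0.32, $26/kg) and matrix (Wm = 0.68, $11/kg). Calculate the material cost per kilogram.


Cost = cost_f*Wf + cost_m*Wm = 26*0.32 + 11*0.68 = $15.8/kg

$15.8/kg


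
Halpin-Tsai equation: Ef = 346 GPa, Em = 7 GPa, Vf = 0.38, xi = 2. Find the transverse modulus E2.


eta = (Ef/Em - 1)/(Ef/Em + xi) = (49.4286 - 1)/(49.4286 + 2) = 0.9417
E2 = Em*(1+xi*eta*Vf)/(1-eta*Vf) = 18.7 GPa

18.7 GPa


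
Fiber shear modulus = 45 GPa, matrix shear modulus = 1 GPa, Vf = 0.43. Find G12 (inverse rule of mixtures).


1/G12 = Vf/Gf + (1-Vf)/Gm = 0.43/45 + 0.57/1
G12 = 1.73 GPa

1.73 GPa


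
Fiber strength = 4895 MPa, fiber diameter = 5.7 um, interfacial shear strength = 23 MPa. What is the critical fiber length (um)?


Lc = sigma_f * d / (2 * tau_i) = 4895 * 5.7 / (2 * 23) = 606.6 um

606.6 um


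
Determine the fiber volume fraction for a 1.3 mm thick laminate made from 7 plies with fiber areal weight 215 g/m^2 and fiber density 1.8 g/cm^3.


Vf = n * FAW / (rho_f * h * 1000) = 7 * 215 / (1.8 * 1.3 * 1000) = 0.6432

0.6432


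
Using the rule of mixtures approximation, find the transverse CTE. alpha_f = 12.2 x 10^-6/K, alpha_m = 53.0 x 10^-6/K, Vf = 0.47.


alpha_2 = alpha_f*Vf + alpha_m*(1-Vf) = 12.2*0.47 + 53.0*0.53 = 33.8 x 10^-6/K

33.8 x 10^-6/K


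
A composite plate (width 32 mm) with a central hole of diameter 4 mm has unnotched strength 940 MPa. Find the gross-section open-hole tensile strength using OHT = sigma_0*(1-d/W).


OHT = sigma_0*(1-d/W) = 940*(1-4/32) = 822.5 MPa

822.5 MPa


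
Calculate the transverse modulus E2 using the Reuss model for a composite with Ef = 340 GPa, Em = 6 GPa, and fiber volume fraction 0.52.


1/E2 = Vf/Ef + (1-Vf)/Em = 0.52/340 + 0.48/6
E2 = 12.27 GPa

12.27 GPa


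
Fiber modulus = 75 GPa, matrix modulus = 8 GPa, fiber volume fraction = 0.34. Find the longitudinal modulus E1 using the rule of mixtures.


E1 = Ef*Vf + Em*(1-Vf) = 75*0.34 + 8*0.66 = 30.78 GPa

30.78 GPa


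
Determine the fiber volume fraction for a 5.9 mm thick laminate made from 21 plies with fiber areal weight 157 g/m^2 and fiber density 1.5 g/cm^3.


Vf = n * FAW / (rho_f * h * 1000) = 21 * 157 / (1.5 * 5.9 * 1000) = 0.3725

0.3725


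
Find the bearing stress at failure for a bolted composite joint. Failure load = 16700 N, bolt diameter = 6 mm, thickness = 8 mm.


sigma_br = F/(d*h) = 16700/(6*8) = 347.9 MPa

347.9 MPa


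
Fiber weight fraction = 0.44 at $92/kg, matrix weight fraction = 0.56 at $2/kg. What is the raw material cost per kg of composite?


Cost = cost_f*Wf + cost_m*Wm = 92*0.44 + 2*0.56 = $41.6/kg

$41.6/kg


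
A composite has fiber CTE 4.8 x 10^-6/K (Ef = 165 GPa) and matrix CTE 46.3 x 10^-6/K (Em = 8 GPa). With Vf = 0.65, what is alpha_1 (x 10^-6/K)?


E1 = Ef*Vf + Em*(1-Vf) = 110.05
alpha_1 = (alpha_f*Ef*Vf + alpha_m*Em*(1-Vf))/E1 = 5.86 x 10^-6/K

5.86 x 10^-6/K


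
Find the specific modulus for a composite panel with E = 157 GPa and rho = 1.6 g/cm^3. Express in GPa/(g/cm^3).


Specific stiffness = E/rho = 157/1.6 = 98.1 GPa/(g/cm^3)

98.1 GPa/(g/cm^3)


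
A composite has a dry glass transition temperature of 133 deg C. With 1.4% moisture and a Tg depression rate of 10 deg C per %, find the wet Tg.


Tg_wet = Tg_dry - k*moisture = 133 - 10*1.4 = 119.0 deg C

119.0 deg C


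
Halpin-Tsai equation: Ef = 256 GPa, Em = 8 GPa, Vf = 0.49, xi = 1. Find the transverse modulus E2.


eta = (Ef/Em - 1)/(Ef/Em + xi) = (32.0 - 1)/(32.0 + 1) = 0.9394
E2 = Em*(1+xi*eta*Vf)/(1-eta*Vf) = 21.65 GPa

21.65 GPa


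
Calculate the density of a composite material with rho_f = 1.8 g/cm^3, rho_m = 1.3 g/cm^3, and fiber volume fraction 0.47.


rho_c = rho_f*Vf + rho_m*(1-Vf) = 1.8*0.47 + 1.3*0.53 = 1.535 g/cm^3

1.535 g/cm^3


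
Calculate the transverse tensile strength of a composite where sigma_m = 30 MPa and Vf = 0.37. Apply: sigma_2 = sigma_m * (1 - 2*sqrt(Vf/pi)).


factor = 1 - 2*sqrt(0.37/pi) = 0.3136
sigma_2 = 30 * 0.3136 = 9.41 MPa

9.41 MPa


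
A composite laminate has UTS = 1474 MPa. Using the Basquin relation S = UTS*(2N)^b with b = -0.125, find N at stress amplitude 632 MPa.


N = 0.5 * (S/UTS)^(1/b) = 0.5 * (632/1474)^(1/-0.125) = 437.7370 cycles

437.7370 cycles


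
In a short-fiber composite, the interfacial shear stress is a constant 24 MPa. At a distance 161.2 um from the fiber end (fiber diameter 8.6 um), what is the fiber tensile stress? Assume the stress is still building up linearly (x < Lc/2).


Force balance: sigma_f * (pi*d^2/4) = tau * (pi*d) * x  ->  sigma_f = 4 * tau * x / d
sigma_f = 4 * 24 * 161.2 / 8.6 = 1799.4 MPa

1799.4 MPa


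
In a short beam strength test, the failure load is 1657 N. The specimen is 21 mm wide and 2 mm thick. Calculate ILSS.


ILSS = 3F/(4bh) = 3*1657/(4*21*2) = 29.59 MPa

29.59 MPa


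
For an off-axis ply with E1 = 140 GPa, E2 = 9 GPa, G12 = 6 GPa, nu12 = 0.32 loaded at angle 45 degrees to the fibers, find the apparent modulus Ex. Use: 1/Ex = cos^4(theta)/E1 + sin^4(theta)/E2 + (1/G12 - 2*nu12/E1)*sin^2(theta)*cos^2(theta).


cos^4(45) = 0.25, sin^4(45) = 0.25, sin^2(45)*cos^2(45) = 0.25
1/G12 - 2*nu12/E1 = 1/6 - 2*0.32/140 = 0.162095 GPa^-1
1/Ex = 0.25/140 + 0.25/9 + 0.162095*0.25 = 0.0700873 GPa^-1
Ex = 14.27 GPa

14.27 GPa


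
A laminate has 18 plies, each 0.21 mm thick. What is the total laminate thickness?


h = n * t_ply = 18 * 0.21 = 3.78 mm

3.78 mm


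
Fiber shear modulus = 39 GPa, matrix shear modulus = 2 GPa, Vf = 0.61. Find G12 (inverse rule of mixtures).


1/G12 = Vf/Gf + (1-Vf)/Gm = 0.61/39 + 0.39/2
G12 = 4.75 GPa

4.75 GPa


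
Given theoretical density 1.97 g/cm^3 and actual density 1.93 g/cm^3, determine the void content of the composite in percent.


Void% = (rho_theo - rho_actual)/rho_theo * 100 = (1.97 - 1.93)/1.97 * 100 = 2.03%

2.03%


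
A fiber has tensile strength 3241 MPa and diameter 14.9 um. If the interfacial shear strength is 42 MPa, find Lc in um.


Lc = sigma_f * d / (2 * tau_i) = 3241 * 14.9 / (2 * 42) = 574.9 um

574.9 um


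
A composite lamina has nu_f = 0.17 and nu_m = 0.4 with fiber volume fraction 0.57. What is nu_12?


nu_12 = nu_f*Vf + nu_m*(1-Vf) = 0.17*0.57 + 0.4*0.43 = 0.2689

0.2689


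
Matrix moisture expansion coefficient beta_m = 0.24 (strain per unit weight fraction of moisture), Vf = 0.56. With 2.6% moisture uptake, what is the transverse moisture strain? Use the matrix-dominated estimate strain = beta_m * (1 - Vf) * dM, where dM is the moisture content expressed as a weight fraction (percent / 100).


dM = 2.6/100 = 0.026
strain = beta_m * (1-Vf) * dM = 0.24 * 0.44 * 0.026 = 0.0027456

0.0027456


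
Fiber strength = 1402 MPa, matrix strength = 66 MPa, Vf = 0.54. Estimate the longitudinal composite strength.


sigma_1 = sigma_f*Vf + sigma_m*(1-Vf) = 1402*0.54 + 66*0.46 = 787.4 MPa

787.4 MPa


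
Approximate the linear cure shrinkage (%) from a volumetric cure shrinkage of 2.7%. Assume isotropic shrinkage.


Linear shrinkage ≈ vol_shrink/3 = 2.7/3 = 0.9%

0.9%


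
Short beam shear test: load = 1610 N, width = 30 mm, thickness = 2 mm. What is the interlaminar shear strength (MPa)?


ILSS = 3F/(4bh) = 3*1610/(4*30*2) = 20.13 MPa

20.13 MPa


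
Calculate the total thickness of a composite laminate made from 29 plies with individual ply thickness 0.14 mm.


h = n * t_ply = 29 * 0.14 = 4.06 mm

4.06 mm


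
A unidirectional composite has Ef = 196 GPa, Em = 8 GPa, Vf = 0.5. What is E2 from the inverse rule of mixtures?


1/E2 = Vf/Ef + (1-Vf)/Em = 0.5/196 + 0.5/8
E2 = 15.37 GPa

15.37 GPa


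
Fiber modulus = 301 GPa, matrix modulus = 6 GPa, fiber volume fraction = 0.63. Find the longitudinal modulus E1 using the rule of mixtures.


E1 = Ef*Vf + Em*(1-Vf) = 301*0.63 + 6*0.37 = 191.85 GPa

191.85 GPa


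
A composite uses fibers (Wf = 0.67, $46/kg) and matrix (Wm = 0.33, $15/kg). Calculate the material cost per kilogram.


Cost = cost_f*Wf + cost_m*Wm = 46*0.67 + 15*0.33 = $35.77/kg

$35.77/kg


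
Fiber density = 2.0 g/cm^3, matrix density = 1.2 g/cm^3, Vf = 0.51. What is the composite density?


rho_c = rho_f*Vf + rho_m*(1-Vf) = 2.0*0.51 + 1.2*0.49 = 1.608 g/cm^3

1.608 g/cm^3


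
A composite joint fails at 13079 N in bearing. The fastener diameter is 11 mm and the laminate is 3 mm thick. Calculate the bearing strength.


sigma_br = F/(d*h) = 13079/(11*3) = 396.3 MPa

396.3 MPa


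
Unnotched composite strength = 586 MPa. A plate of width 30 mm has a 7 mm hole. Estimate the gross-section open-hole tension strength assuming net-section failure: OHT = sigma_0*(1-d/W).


OHT = sigma_0*(1-d/W) = 586*(1-7/30) = 449.3 MPa

449.3 MPa


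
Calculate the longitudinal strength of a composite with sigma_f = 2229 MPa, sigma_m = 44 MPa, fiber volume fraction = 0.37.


sigma_1 = sigma_f*Vf + sigma_m*(1-Vf) = 2229*0.37 + 44*0.63 = 852.5 MPa

852.5 MPa


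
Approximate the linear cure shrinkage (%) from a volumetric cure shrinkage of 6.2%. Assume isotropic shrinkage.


Linear shrinkage ≈ vol_shrink/3 = 6.2/3 = 2.067%

2.067%


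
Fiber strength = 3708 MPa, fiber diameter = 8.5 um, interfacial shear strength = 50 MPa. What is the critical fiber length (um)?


Lc = sigma_f * d / (2 * tau_i) = 3708 * 8.5 / (2 * 50) = 315.2 um

315.2 um


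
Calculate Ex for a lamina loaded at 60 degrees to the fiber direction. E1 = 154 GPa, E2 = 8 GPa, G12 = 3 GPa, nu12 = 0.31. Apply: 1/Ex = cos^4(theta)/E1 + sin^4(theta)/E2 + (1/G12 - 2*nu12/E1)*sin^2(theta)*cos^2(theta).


cos^4(60) = 0.0625, sin^4(60) = 0.5625, sin^2(60)*cos^2(60) = 0.1875
1/G12 - 2*nu12/E1 = 1/3 - 2*0.31/154 = 0.329307 GPa^-1
1/Ex = 0.0625/154 + 0.5625/8 + 0.329307*0.1875 = 0.1324635 GPa^-1
Ex = 7.55 GPa

7.55 GPa


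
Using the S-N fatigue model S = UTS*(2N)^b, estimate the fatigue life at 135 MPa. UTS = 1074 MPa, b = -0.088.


N = 0.5 * (S/UTS)^(1/b) = 0.5 * (135/1074)^(1/-0.088) = 8.5874e+09 cycles

8.5874e+09 cycles


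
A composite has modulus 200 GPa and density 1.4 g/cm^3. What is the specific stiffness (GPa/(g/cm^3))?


Specific stiffness = E/rho = 200/1.4 = 142.9 GPa/(g/cm^3)

142.9 GPa/(g/cm^3)


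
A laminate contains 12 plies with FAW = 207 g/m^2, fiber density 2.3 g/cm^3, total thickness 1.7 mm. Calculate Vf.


Vf = n * FAW / (rho_f * h * 1000) = 12 * 207 / (2.3 * 1.7 * 1000) = 0.6353

0.6353


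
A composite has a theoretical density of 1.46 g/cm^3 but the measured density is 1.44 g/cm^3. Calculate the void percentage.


Void% = (rho_theo - rho_actual)/rho_theo * 100 = (1.46 - 1.44)/1.46 * 100 = 1.37%

1.37%


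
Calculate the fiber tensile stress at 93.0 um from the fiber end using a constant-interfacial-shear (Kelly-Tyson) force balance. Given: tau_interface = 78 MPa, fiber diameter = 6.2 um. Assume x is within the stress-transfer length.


Force balance: sigma_f * (pi*d^2/4) = tau * (pi*d) * x  ->  sigma_f = 4 * tau * x / d
sigma_f = 4 * 78 * 93.0 / 6.2 = 4680.0 MPa

4680.0 MPa


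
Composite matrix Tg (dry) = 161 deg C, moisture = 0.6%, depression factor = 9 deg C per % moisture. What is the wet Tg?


Tg_wet = Tg_dry - k*moisture = 161 - 9*0.6 = 155.6 deg C

155.6 deg C


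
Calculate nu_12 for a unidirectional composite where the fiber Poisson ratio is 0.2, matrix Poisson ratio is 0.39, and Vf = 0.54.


nu_12 = nu_f*Vf + nu_m*(1-Vf) = 0.2*0.54 + 0.39*0.46 = 0.2874

0.2874


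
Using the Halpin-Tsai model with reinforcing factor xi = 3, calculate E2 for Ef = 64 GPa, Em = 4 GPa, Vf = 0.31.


eta = (Ef/Em - 1)/(Ef/Em + xi) = (16.0 - 1)/(16.0 + 3) = 0.7895
E2 = Em*(1+xi*eta*Vf)/(1-eta*Vf) = 9.18 GPa

9.18 GPa


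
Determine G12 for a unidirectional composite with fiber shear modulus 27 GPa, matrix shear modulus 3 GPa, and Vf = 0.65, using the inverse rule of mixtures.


1/G12 = Vf/Gf + (1-Vf)/Gm = 0.65/27 + 0.35/3
G12 = 7.11 GPa

7.11 GPa


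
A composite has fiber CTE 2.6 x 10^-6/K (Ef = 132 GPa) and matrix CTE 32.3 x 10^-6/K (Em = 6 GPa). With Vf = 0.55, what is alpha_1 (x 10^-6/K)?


E1 = Ef*Vf + Em*(1-Vf) = 75.3
alpha_1 = (alpha_f*Ef*Vf + alpha_m*Em*(1-Vf))/E1 = 3.66 x 10^-6/K

3.66 x 10^-6/K


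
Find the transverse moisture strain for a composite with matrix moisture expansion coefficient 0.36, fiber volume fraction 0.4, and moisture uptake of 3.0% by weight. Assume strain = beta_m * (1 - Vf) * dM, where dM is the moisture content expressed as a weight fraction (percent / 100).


dM = 3.0/100 = 0.03
strain = beta_m * (1-Vf) * dM = 0.36 * 0.6 * 0.03 = 0.00648

0.00648


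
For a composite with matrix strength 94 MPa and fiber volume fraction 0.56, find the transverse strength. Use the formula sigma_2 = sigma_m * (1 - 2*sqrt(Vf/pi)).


factor = 1 - 2*sqrt(0.56/pi) = 0.1556
sigma_2 = 94 * 0.1556 = 14.63 MPa

14.63 MPa


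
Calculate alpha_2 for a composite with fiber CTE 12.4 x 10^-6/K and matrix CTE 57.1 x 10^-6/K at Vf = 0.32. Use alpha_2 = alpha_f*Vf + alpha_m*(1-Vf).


alpha_2 = alpha_f*Vf + alpha_m*(1-Vf) = 12.4*0.32 + 57.1*0.68 = 42.8 x 10^-6/K

42.8 x 10^-6/K


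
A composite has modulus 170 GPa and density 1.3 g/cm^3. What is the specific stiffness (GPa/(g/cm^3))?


Specific stiffness = E/rho = 170/1.3 = 130.8 GPa/(g/cm^3)

130.8 GPa/(g/cm^3)


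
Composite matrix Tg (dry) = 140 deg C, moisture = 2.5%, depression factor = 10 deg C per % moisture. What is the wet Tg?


Tg_wet = Tg_dry - k*moisture = 140 - 10*2.5 = 115.0 deg C

115.0 deg C


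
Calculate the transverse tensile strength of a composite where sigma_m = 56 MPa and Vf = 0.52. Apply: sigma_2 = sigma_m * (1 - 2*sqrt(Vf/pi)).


factor = 1 - 2*sqrt(0.52/pi) = 0.1863
sigma_2 = 56 * 0.1863 = 10.43 MPa

10.43 MPa


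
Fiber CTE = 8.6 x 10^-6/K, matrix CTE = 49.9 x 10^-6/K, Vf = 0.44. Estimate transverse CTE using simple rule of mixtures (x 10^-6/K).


alpha_2 = alpha_f*Vf + alpha_m*(1-Vf) = 8.6*0.44 + 49.9*0.56 = 31.7 x 10^-6/K

31.7 x 10^-6/K


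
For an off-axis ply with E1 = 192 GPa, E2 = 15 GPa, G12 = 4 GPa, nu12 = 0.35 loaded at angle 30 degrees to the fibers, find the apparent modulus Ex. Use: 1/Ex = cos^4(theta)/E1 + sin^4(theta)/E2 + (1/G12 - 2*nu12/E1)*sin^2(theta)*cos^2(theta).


cos^4(30) = 0.5625, sin^4(30) = 0.0625, sin^2(30)*cos^2(30) = 0.1875
1/G12 - 2*nu12/E1 = 1/4 - 2*0.35/192 = 0.246354 GPa^-1
1/Ex = 0.5625/192 + 0.0625/15 + 0.246354*0.1875 = 0.0532878 GPa^-1
Ex = 18.77 GPa

18.77 GPa


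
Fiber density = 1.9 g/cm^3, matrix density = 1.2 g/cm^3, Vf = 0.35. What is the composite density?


rho_c = rho_f*Vf + rho_m*(1-Vf) = 1.9*0.35 + 1.2*0.65 = 1.445 g/cm^3

1.445 g/cm^3


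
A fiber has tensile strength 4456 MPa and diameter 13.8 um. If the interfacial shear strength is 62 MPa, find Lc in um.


Lc = sigma_f * d / (2 * tau_i) = 4456 * 13.8 / (2 * 62) = 495.9 um

495.9 um


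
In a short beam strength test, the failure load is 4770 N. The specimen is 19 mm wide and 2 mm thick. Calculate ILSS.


ILSS = 3F/(4bh) = 3*4770/(4*19*2) = 94.14 MPa

94.14 MPa


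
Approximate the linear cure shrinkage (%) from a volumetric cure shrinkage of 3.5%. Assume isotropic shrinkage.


Linear shrinkage ≈ vol_shrink/3 = 3.5/3 = 1.167%

1.167%


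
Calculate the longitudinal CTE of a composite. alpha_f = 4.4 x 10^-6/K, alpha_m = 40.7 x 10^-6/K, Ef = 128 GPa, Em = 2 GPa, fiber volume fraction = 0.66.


E1 = Ef*Vf + Em*(1-Vf) = 85.16
alpha_1 = (alpha_f*Ef*Vf + alpha_m*Em*(1-Vf))/E1 = 4.69 x 10^-6/K

4.69 x 10^-6/K


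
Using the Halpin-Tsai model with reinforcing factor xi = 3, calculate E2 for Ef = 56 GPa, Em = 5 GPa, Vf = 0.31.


eta = (Ef/Em - 1)/(Ef/Em + xi) = (11.2 - 1)/(11.2 + 3) = 0.7183
E2 = Em*(1+xi*eta*Vf)/(1-eta*Vf) = 10.73 GPa

10.73 GPa


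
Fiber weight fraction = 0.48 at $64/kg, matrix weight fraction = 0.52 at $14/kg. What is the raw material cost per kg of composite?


Cost = cost_f*Wf + cost_m*Wm = 64*0.48 + 14*0.52 = $38.0/kg

$38.0/kg


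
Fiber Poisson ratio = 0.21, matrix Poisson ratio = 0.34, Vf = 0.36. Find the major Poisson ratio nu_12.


nu_12 = nu_f*Vf + nu_m*(1-Vf) = 0.21*0.36 + 0.34*0.64 = 0.2932

0.2932


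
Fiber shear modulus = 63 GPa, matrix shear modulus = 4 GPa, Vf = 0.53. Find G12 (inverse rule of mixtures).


1/G12 = Vf/Gf + (1-Vf)/Gm = 0.53/63 + 0.47/4
G12 = 7.94 GPa

7.94 GPa


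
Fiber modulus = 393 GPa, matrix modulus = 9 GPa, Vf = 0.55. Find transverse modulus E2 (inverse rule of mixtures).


1/E2 = Vf/Ef + (1-Vf)/Em = 0.55/393 + 0.45/9
E2 = 19.46 GPa

19.46 GPa


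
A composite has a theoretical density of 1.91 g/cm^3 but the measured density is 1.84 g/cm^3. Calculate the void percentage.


Void% = (rho_theo - rho_actual)/rho_theo * 100 = (1.91 - 1.84)/1.91 * 100 = 3.66%

3.66%


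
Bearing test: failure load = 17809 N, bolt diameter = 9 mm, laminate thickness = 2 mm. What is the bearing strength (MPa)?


sigma_br = F/(d*h) = 17809/(9*2) = 989.4 MPa

989.4 MPa


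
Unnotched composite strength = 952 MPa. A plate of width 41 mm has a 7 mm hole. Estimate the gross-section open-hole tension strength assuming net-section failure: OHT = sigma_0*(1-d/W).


OHT = sigma_0*(1-d/W) = 952*(1-7/41) = 789.5 MPa

789.5 MPa


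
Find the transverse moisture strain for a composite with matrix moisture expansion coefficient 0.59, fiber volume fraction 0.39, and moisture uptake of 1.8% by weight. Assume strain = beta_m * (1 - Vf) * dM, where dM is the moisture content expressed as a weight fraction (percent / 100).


dM = 1.8/100 = 0.018
strain = beta_m * (1-Vf) * dM = 0.59 * 0.61 * 0.018 = 0.0064782

0.0064782


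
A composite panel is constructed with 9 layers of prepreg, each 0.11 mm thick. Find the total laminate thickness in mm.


h = n * t_ply = 9 * 0.11 = 0.99 mm

0.99 mm


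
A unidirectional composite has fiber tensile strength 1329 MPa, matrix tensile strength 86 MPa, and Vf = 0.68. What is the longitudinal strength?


sigma_1 = sigma_f*Vf + sigma_m*(1-Vf) = 1329*0.68 + 86*0.32 = 931.2 MPa

931.2 MPa


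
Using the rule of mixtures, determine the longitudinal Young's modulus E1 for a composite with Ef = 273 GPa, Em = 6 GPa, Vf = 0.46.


E1 = Ef*Vf + Em*(1-Vf) = 273*0.46 + 6*0.54 = 128.82 GPa

128.82 GPa


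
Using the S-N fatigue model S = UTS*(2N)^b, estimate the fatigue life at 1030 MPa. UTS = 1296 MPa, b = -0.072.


N = 0.5 * (S/UTS)^(1/b) = 0.5 * (1030/1296)^(1/-0.072) = 12.1516 cycles

12.1516 cycles


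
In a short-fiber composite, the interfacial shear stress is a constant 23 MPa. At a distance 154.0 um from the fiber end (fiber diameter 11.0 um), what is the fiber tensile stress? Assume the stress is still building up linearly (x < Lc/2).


Force balance: sigma_f * (pi*d^2/4) = tau * (pi*d) * x  ->  sigma_f = 4 * tau * x / d
sigma_f = 4 * 23 * 154.0 / 11.0 = 1288.0 MPa

1288.0 MPa


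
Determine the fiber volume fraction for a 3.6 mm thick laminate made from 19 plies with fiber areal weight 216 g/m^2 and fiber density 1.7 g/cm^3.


Vf = n * FAW / (rho_f * h * 1000) = 19 * 216 / (1.7 * 3.6 * 1000) = 0.6706

0.6706


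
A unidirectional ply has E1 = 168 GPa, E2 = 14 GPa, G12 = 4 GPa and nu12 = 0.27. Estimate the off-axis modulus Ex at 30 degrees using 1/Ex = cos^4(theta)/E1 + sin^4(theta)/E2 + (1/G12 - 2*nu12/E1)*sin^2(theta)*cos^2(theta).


cos^4(30) = 0.5625, sin^4(30) = 0.0625, sin^2(30)*cos^2(30) = 0.1875
1/G12 - 2*nu12/E1 = 1/4 - 2*0.27/168 = 0.246786 GPa^-1
1/Ex = 0.5625/168 + 0.0625/14 + 0.246786*0.1875 = 0.0540848 GPa^-1
Ex = 18.49 GPa

18.49 GPa


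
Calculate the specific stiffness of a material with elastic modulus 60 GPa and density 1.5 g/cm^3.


Specific stiffness = E/rho = 60/1.5 = 40.0 GPa/(g/cm^3)

40.0 GPa/(g/cm^3)


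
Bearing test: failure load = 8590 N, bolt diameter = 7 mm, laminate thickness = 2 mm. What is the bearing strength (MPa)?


sigma_br = F/(d*h) = 8590/(7*2) = 613.6 MPa

613.6 MPa


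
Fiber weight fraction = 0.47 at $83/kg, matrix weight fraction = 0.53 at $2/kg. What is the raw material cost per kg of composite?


Cost = cost_f*Wf + cost_m*Wm = 83*0.47 + 2*0.53 = $40.07/kg

$40.07/kg


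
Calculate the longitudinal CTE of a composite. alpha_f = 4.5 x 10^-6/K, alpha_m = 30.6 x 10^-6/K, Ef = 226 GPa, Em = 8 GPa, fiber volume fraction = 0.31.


E1 = Ef*Vf + Em*(1-Vf) = 75.58
alpha_1 = (alpha_f*Ef*Vf + alpha_m*Em*(1-Vf))/E1 = 6.41 x 10^-6/K

6.41 x 10^-6/K


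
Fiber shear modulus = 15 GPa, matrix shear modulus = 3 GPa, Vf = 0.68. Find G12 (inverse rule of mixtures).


1/G12 = Vf/Gf + (1-Vf)/Gm = 0.68/15 + 0.32/3
G12 = 6.58 GPa

6.58 GPa


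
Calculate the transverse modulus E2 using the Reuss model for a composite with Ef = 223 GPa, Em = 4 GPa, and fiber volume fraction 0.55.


1/E2 = Vf/Ef + (1-Vf)/Em = 0.55/223 + 0.45/4
E2 = 8.7 GPa

8.7 GPa


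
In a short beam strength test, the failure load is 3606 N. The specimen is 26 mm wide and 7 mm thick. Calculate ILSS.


ILSS = 3F/(4bh) = 3*3606/(4*26*7) = 14.86 MPa

14.86 MPa


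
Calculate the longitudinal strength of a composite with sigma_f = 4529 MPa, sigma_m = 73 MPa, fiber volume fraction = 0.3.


sigma_1 = sigma_f*Vf + sigma_m*(1-Vf) = 4529*0.3 + 73*0.7 = 1409.8 MPa

1409.8 MPa


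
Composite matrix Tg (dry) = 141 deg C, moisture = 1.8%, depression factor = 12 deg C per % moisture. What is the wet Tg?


Tg_wet = Tg_dry - k*moisture = 141 - 12*1.8 = 119.4 deg C

119.4 deg C


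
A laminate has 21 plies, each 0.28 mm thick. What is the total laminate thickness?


h = n * t_ply = 21 * 0.28 = 5.88 mm

5.88 mm


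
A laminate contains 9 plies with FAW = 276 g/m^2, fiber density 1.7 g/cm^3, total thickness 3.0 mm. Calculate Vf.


Vf = n * FAW / (rho_f * h * 1000) = 9 * 276 / (1.7 * 3.0 * 1000) = 0.4871

0.4871


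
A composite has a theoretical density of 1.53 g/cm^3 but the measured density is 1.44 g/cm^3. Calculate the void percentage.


Void% = (rho_theo - rho_actual)/rho_theo * 100 = (1.53 - 1.44)/1.53 * 100 = 5.88%

5.88%


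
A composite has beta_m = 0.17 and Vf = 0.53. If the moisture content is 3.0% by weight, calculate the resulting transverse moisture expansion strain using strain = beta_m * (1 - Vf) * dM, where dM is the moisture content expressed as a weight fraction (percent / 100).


dM = 3.0/100 = 0.03
strain = beta_m * (1-Vf) * dM = 0.17 * 0.47 * 0.03 = 0.002397

0.002397


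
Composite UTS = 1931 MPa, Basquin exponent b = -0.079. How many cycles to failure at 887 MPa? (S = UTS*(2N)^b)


N = 0.5 * (S/UTS)^(1/b) = 0.5 * (887/1931)^(1/-0.079) = 9455.0064 cycles

9455.0064 cycles


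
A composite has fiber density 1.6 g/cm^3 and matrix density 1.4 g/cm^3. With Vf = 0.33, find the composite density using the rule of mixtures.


rho_c = rho_f*Vf + rho_m*(1-Vf) = 1.6*0.33 + 1.4*0.67 = 1.466 g/cm^3

1.466 g/cm^3


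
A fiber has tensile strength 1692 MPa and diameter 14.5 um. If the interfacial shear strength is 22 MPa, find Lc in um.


Lc = sigma_f * d / (2 * tau_i) = 1692 * 14.5 / (2 * 22) = 557.6 um

557.6 um


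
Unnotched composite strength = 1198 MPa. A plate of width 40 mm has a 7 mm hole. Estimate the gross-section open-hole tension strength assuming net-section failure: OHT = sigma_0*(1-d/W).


OHT = sigma_0*(1-d/W) = 1198*(1-7/40) = 988.4 MPa

988.4 MPa


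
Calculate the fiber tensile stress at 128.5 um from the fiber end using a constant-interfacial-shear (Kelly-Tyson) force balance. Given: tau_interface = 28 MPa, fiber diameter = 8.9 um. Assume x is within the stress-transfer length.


Force balance: sigma_f * (pi*d^2/4) = tau * (pi*d) * x  ->  sigma_f = 4 * tau * x / d
sigma_f = 4 * 28 * 128.5 / 8.9 = 1617.1 MPa

1617.1 MPa


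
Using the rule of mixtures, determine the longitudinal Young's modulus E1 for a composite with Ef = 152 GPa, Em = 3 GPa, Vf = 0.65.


E1 = Ef*Vf + Em*(1-Vf) = 152*0.65 + 3*0.35 = 99.85 GPa

99.85 GPa


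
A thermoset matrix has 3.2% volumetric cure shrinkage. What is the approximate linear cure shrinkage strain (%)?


Linear shrinkage ≈ vol_shrink/3 = 3.2/3 = 1.067%

1.067%


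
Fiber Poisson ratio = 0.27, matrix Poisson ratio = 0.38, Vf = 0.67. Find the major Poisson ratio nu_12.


nu_12 = nu_f*Vf + nu_m*(1-Vf) = 0.27*0.67 + 0.38*0.33 = 0.3063

0.3063


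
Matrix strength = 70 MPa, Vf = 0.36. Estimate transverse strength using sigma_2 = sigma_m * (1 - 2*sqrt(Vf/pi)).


factor = 1 - 2*sqrt(0.36/pi) = 0.323
sigma_2 = 70 * 0.323 = 22.61 MPa

22.61 MPa


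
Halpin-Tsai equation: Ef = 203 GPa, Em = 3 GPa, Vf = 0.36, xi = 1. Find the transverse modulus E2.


eta = (Ef/Em - 1)/(Ef/Em + xi) = (67.6667 - 1)/(67.6667 + 1) = 0.9709
E2 = Em*(1+xi*eta*Vf)/(1-eta*Vf) = 6.22 GPa

6.22 GPa


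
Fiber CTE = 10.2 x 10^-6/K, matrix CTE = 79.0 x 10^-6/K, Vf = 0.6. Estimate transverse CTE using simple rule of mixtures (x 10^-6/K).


alpha_2 = alpha_f*Vf + alpha_m*(1-Vf) = 10.2*0.6 + 79.0*0.4 = 37.7 x 10^-6/K

37.7 x 10^-6/K


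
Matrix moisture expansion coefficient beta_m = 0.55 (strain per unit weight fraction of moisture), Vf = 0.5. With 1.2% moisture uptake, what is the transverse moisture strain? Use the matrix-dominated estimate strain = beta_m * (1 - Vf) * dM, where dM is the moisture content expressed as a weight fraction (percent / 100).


dM = 1.2/100 = 0.012
strain = beta_m * (1-Vf) * dM = 0.55 * 0.5 * 0.012 = 0.0033

0.0033


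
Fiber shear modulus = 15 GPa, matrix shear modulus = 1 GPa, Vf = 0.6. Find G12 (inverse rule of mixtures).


1/G12 = Vf/Gf + (1-Vf)/Gm = 0.6/15 + 0.4/1
G12 = 2.27 GPa

2.27 GPa


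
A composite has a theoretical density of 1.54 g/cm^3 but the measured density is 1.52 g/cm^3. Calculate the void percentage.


Void% = (rho_theo - rho_actual)/rho_theo * 100 = (1.54 - 1.52)/1.54 * 100 = 1.3%

1.3%


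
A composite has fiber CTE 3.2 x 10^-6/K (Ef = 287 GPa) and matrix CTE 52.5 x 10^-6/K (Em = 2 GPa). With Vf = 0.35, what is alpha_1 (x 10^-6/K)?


E1 = Ef*Vf + Em*(1-Vf) = 101.75
alpha_1 = (alpha_f*Ef*Vf + alpha_m*Em*(1-Vf))/E1 = 3.83 x 10^-6/K

3.83 x 10^-6/K


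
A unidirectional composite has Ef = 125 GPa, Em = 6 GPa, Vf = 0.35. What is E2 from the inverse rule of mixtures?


1/E2 = Vf/Ef + (1-Vf)/Em = 0.35/125 + 0.65/6
E2 = 9.0 GPa

9.0 GPa


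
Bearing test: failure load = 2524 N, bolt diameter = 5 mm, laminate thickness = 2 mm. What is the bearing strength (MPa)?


sigma_br = F/(d*h) = 2524/(5*2) = 252.4 MPa

252.4 MPa


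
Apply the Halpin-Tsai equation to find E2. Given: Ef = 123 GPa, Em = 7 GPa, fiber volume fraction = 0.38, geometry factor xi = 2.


eta = (Ef/Em - 1)/(Ef/Em + xi) = (17.5714 - 1)/(17.5714 + 2) = 0.8467
E2 = Em*(1+xi*eta*Vf)/(1-eta*Vf) = 16.96 GPa

16.96 GPa


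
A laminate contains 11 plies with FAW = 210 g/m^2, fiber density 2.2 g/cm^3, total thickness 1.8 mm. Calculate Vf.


Vf = n * FAW / (rho_f * h * 1000) = 11 * 210 / (2.2 * 1.8 * 1000) = 0.5833

0.5833


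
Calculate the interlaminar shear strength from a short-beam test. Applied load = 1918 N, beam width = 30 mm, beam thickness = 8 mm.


ILSS = 3F/(4bh) = 3*1918/(4*30*8) = 5.99 MPa

5.99 MPa


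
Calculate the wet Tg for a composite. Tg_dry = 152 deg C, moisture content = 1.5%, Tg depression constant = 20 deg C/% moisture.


Tg_wet = Tg_dry - k*moisture = 152 - 20*1.5 = 122.0 deg C

122.0 deg C


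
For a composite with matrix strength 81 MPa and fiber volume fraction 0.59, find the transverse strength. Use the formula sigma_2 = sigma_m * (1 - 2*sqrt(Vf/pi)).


factor = 1 - 2*sqrt(0.59/pi) = 0.1333
sigma_2 = 81 * 0.1333 = 10.8 MPa

10.8 MPa


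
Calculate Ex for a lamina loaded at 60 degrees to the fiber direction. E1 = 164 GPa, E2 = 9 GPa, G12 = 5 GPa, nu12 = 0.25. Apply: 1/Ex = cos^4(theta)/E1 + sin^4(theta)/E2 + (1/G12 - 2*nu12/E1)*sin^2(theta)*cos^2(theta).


cos^4(60) = 0.0625, sin^4(60) = 0.5625, sin^2(60)*cos^2(60) = 0.1875
1/G12 - 2*nu12/E1 = 1/5 - 2*0.25/164 = 0.196951 GPa^-1
1/Ex = 0.0625/164 + 0.5625/9 + 0.196951*0.1875 = 0.0998095 GPa^-1
Ex = 10.02 GPa

10.02 GPa


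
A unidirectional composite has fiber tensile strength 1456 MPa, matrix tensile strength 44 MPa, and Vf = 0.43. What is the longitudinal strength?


sigma_1 = sigma_f*Vf + sigma_m*(1-Vf) = 1456*0.43 + 44*0.57 = 651.2 MPa

651.2 MPa


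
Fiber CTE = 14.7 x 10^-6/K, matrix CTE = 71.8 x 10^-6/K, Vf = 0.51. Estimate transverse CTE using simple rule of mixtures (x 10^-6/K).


alpha_2 = alpha_f*Vf + alpha_m*(1-Vf) = 14.7*0.51 + 71.8*0.49 = 42.7 x 10^-6/K

42.7 x 10^-6/K


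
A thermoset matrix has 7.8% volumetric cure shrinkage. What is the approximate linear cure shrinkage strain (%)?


Linear shrinkage ≈ vol_shrink/3 = 7.8/3 = 2.6%

2.6%


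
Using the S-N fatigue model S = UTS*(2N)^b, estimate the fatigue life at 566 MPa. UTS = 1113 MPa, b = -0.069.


N = 0.5 * (S/UTS)^(1/b) = 0.5 * (566/1113)^(1/-0.069) = 9019.5221 cycles

9019.5221 cycles


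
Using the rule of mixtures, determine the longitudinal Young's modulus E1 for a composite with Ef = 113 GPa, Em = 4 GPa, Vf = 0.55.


E1 = Ef*Vf + Em*(1-Vf) = 113*0.55 + 4*0.45 = 63.95 GPa

63.95 GPa


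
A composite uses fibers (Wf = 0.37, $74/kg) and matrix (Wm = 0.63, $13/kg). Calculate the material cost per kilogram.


Cost = cost_f*Wf + cost_m*Wm = 74*0.37 + 13*0.63 = $35.57/kg

$35.57/kg


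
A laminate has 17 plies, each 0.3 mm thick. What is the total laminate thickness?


h = n * t_ply = 17 * 0.3 = 5.1 mm

5.1 mm


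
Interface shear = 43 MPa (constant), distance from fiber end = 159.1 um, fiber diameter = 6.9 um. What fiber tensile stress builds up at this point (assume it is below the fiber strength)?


Force balance: sigma_f * (pi*d^2/4) = tau * (pi*d) * x  ->  sigma_f = 4 * tau * x / d
sigma_f = 4 * 43 * 159.1 / 6.9 = 3966.0 MPa

3966.0 MPa


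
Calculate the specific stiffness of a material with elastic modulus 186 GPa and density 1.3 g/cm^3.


Specific stiffness = E/rho = 186/1.3 = 143.1 GPa/(g/cm^3)

143.1 GPa/(g/cm^3)


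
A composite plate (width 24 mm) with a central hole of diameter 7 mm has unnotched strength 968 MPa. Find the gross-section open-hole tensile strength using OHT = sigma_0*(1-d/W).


OHT = sigma_0*(1-d/W) = 968*(1-7/24) = 685.7 MPa

685.7 MPa


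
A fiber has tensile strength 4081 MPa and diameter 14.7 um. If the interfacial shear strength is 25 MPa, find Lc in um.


Lc = sigma_f * d / (2 * tau_i) = 4081 * 14.7 / (2 * 25) = 1199.8 um

1199.8 um


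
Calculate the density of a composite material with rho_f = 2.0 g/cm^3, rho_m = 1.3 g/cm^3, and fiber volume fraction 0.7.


rho_c = rho_f*Vf + rho_m*(1-Vf) = 2.0*0.7 + 1.3*0.3 = 1.79 g/cm^3

1.79 g/cm^3


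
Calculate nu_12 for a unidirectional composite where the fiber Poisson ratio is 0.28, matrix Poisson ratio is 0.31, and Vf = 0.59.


nu_12 = nu_f*Vf + nu_m*(1-Vf) = 0.28*0.59 + 0.31*0.41 = 0.2923

0.2923


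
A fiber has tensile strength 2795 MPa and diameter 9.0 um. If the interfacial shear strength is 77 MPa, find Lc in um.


Lc = sigma_f * d / (2 * tau_i) = 2795 * 9.0 / (2 * 77) = 163.3 um

163.3 um


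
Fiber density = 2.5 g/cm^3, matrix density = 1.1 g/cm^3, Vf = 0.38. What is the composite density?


rho_c = rho_f*Vf + rho_m*(1-Vf) = 2.5*0.38 + 1.1*0.62 = 1.632 g/cm^3

1.632 g/cm^3


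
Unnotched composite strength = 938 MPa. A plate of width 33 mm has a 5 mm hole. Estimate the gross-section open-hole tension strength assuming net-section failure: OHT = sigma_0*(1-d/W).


OHT = sigma_0*(1-d/W) = 938*(1-5/33) = 795.9 MPa

795.9 MPa


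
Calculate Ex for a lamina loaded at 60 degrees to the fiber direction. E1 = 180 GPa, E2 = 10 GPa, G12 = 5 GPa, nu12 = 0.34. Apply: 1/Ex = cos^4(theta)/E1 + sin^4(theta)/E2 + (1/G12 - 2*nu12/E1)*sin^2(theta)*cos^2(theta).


cos^4(60) = 0.0625, sin^4(60) = 0.5625, sin^2(60)*cos^2(60) = 0.1875
1/G12 - 2*nu12/E1 = 1/5 - 2*0.34/180 = 0.196222 GPa^-1
1/Ex = 0.0625/180 + 0.5625/10 + 0.196222*0.1875 = 0.0933889 GPa^-1
Ex = 10.71 GPa

10.71 GPa


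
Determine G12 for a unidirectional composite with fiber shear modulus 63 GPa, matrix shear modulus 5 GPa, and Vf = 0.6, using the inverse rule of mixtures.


1/G12 = Vf/Gf + (1-Vf)/Gm = 0.6/63 + 0.4/5
G12 = 11.17 GPa

11.17 GPa


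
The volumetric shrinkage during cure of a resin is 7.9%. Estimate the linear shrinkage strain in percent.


Linear shrinkage ≈ vol_shrink/3 = 7.9/3 = 2.633%

2.633%


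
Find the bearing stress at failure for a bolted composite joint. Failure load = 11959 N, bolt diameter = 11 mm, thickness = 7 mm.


sigma_br = F/(d*h) = 11959/(11*7) = 155.3 MPa

155.3 MPa


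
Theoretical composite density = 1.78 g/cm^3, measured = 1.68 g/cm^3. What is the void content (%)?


Void% = (rho_theo - rho_actual)/rho_theo * 100 = (1.78 - 1.68)/1.78 * 100 = 5.62%

5.62%


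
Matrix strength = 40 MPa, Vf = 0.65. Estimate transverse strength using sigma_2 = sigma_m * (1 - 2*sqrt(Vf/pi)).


factor = 1 - 2*sqrt(0.65/pi) = 0.0903
sigma_2 = 40 * 0.0903 = 3.61 MPa

3.61 MPa


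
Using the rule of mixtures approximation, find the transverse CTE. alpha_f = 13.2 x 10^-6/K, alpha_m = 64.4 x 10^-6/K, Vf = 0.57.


alpha_2 = alpha_f*Vf + alpha_m*(1-Vf) = 13.2*0.57 + 64.4*0.43 = 35.2 x 10^-6/K

35.2 x 10^-6/K


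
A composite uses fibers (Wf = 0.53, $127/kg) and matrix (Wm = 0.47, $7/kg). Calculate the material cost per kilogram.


Cost = cost_f*Wf + cost_m*Wm = 127*0.53 + 7*0.47 = $70.6/kg

$70.6/kg


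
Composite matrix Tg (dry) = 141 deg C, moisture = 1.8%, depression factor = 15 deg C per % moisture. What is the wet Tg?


Tg_wet = Tg_dry - k*moisture = 141 - 15*1.8 = 114.0 deg C

114.0 deg C


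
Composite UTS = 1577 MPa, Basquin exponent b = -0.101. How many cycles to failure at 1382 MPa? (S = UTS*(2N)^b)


N = 0.5 * (S/UTS)^(1/b) = 0.5 * (1382/1577)^(1/-0.101) = 1.8473 cycles

1.8473 cycles


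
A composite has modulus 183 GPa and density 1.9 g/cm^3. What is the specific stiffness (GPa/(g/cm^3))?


Specific stiffness = E/rho = 183/1.9 = 96.3 GPa/(g/cm^3)

96.3 GPa/(g/cm^3)


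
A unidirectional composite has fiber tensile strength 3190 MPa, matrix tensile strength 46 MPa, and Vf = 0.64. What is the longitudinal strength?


sigma_1 = sigma_f*Vf + sigma_m*(1-Vf) = 3190*0.64 + 46*0.36 = 2058.2 MPa

2058.2 MPa


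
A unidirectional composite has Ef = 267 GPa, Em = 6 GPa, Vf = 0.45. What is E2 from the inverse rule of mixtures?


1/E2 = Vf/Ef + (1-Vf)/Em = 0.45/267 + 0.55/6
E2 = 10.71 GPa

10.71 GPa


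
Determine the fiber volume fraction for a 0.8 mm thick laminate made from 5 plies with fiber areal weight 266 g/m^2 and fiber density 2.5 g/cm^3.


Vf = n * FAW / (rho_f * h * 1000) = 5 * 266 / (2.5 * 0.8 * 1000) = 0.665

0.665


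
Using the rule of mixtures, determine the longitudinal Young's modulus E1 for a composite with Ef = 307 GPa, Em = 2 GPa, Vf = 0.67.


E1 = Ef*Vf + Em*(1-Vf) = 307*0.67 + 2*0.33 = 206.35 GPa

206.35 GPa


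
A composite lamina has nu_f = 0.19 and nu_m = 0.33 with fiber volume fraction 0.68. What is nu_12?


nu_12 = nu_f*Vf + nu_m*(1-Vf) = 0.19*0.68 + 0.33*0.32 = 0.2348

0.2348


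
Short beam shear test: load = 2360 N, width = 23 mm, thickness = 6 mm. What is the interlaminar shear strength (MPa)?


ILSS = 3F/(4bh) = 3*2360/(4*23*6) = 12.83 MPa

12.83 MPa


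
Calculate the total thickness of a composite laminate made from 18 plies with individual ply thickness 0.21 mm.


h = n * t_ply = 18 * 0.21 = 3.78 mm

3.78 mm


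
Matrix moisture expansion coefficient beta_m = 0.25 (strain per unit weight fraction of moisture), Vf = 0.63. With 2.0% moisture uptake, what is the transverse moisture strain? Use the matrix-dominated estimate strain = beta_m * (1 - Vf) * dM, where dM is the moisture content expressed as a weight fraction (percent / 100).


dM = 2.0/100 = 0.02
strain = beta_m * (1-Vf) * dM = 0.25 * 0.37 * 0.02 = 0.00185

0.00185


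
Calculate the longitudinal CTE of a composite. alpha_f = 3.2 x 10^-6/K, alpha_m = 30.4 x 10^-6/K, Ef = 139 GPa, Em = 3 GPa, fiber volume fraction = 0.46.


E1 = Ef*Vf + Em*(1-Vf) = 65.56
alpha_1 = (alpha_f*Ef*Vf + alpha_m*Em*(1-Vf))/E1 = 3.87 x 10^-6/K

3.87 x 10^-6/K


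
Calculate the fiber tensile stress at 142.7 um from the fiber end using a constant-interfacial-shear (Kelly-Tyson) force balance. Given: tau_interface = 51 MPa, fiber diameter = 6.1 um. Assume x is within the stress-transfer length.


Force balance: sigma_f * (pi*d^2/4) = tau * (pi*d) * x  ->  sigma_f = 4 * tau * x / d
sigma_f = 4 * 51 * 142.7 / 6.1 = 4772.3 MPa

4772.3 MPa


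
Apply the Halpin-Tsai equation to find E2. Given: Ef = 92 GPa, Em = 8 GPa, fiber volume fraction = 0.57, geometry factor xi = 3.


eta = (Ef/Em - 1)/(Ef/Em + xi) = (11.5 - 1)/(11.5 + 3) = 0.7241
E2 = Em*(1+xi*eta*Vf)/(1-eta*Vf) = 30.49 GPa

30.49 GPa


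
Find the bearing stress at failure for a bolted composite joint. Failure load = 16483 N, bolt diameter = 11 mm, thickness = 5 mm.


sigma_br = F/(d*h) = 16483/(11*5) = 299.7 MPa

299.7 MPa


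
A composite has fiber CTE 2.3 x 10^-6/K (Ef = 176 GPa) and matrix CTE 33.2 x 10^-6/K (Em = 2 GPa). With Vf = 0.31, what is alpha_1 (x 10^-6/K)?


E1 = Ef*Vf + Em*(1-Vf) = 55.94
alpha_1 = (alpha_f*Ef*Vf + alpha_m*Em*(1-Vf))/E1 = 3.06 x 10^-6/K

3.06 x 10^-6/K


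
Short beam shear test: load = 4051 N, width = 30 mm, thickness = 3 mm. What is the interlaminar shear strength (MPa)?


ILSS = 3F/(4bh) = 3*4051/(4*30*3) = 33.76 MPa

33.76 MPa


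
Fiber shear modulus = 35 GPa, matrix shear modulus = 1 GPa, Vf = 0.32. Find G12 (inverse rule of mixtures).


1/G12 = Vf/Gf + (1-Vf)/Gm = 0.32/35 + 0.68/1
G12 = 1.45 GPa

1.45 GPa


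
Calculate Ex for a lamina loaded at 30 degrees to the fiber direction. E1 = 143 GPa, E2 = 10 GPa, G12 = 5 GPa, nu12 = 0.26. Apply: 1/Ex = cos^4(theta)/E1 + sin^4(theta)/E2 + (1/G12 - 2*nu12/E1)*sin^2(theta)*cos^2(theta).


cos^4(30) = 0.5625, sin^4(30) = 0.0625, sin^2(30)*cos^2(30) = 0.1875
1/G12 - 2*nu12/E1 = 1/5 - 2*0.26/143 = 0.196364 GPa^-1
1/Ex = 0.5625/143 + 0.0625/10 + 0.196364*0.1875 = 0.0470017 GPa^-1
Ex = 21.28 GPa

21.28 GPa


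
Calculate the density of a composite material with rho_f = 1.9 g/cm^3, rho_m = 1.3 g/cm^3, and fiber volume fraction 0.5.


rho_c = rho_f*Vf + rho_m*(1-Vf) = 1.9*0.5 + 1.3*0.5 = 1.6 g/cm^3

1.6 g/cm^3


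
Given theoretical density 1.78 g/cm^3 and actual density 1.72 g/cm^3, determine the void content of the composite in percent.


Void% = (rho_theo - rho_actual)/rho_theo * 100 = (1.78 - 1.72)/1.78 * 100 = 3.37%

3.37%


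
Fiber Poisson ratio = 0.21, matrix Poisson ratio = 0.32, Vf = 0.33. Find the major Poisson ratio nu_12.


nu_12 = nu_f*Vf + nu_m*(1-Vf) = 0.21*0.33 + 0.32*0.67 = 0.2837

0.2837


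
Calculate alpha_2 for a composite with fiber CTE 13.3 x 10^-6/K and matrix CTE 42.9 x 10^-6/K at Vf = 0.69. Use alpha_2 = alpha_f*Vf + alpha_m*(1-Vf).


alpha_2 = alpha_f*Vf + alpha_m*(1-Vf) = 13.3*0.69 + 42.9*0.31 = 22.5 x 10^-6/K

22.5 x 10^-6/K


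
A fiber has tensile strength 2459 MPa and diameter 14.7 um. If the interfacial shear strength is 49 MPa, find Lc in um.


Lc = sigma_f * d / (2 * tau_i) = 2459 * 14.7 / (2 * 49) = 368.9 um

368.9 um


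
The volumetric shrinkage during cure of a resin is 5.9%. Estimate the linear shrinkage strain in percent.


Linear shrinkage ≈ vol_shrink/3 = 5.9/3 = 1.967%

1.967%
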